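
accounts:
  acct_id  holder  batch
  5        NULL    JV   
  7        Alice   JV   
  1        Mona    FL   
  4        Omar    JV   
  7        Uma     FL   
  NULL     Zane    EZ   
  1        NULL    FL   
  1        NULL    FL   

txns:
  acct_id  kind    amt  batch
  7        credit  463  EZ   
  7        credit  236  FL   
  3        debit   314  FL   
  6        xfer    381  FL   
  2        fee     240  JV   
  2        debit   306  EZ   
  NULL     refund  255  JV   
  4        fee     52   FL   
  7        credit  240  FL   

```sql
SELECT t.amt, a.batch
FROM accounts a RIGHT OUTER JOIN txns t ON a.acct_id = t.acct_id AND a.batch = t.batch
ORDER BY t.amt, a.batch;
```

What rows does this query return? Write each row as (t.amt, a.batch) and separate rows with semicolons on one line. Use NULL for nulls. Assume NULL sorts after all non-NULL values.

(52, NULL); (236, FL); (240, FL); (240, NULL); (255, NULL); (306, NULL); (314, NULL); (381, NULL); (463, NULL)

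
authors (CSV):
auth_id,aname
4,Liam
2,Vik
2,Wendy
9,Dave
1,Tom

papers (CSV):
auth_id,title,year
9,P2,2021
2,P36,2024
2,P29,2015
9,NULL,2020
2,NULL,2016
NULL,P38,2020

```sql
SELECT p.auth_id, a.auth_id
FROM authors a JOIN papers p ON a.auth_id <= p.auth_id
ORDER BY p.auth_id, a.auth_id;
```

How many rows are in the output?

19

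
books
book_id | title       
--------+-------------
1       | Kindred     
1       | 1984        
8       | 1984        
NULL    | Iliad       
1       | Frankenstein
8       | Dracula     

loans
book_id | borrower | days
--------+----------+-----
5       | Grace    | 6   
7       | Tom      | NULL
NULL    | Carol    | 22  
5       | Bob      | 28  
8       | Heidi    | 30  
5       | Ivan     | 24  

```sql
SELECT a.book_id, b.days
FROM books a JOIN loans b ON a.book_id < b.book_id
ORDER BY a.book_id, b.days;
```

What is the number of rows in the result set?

INNER JOIN keeps only pairs where the ON condition holds.
Matching on a.book_id < b.book_id. A NULL in a compared column never satisfies the condition.
- a (book_id=1) pairs with 5 row(s) of b.
- a (book_id=1) pairs with 5 row(s) of b.
- a (book_id=8) has no partner → excluded.
- a (book_id=NULL) has no partner → excluded.
- a (book_id=1) pairs with 5 row(s) of b.
- a (book_id=8) has no partner → excluded.
Total: 15 rows.

15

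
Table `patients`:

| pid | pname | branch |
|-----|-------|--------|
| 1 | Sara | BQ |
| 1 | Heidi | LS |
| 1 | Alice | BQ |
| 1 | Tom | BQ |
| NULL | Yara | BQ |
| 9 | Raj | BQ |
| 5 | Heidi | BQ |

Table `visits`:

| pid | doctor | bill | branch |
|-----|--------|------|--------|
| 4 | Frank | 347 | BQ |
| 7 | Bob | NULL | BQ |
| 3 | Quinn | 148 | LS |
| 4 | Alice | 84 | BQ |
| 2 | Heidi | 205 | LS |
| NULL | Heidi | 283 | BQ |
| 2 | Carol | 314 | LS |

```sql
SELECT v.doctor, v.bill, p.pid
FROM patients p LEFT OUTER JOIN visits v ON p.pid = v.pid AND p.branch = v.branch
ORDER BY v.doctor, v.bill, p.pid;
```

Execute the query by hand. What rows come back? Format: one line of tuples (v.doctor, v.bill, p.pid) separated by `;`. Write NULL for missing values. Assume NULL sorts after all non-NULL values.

(NULL, NULL, 1); (NULL, NULL, 1); (NULL, NULL, 1); (NULL, NULL, 1); (NULL, NULL, 5); (NULL, NULL, 9); (NULL, NULL, NULL)

LEFT JOIN keeps every row from `patients`; unmatched rows get NULL for `visits`'s columns.
Matching on p.pid = v.pid AND p.branch = v.branch. A NULL in a compared column never satisfies the condition.
- p[0] pid=1, branch=BQ → no match; kept with NULLs on the v side.
- p[1] pid=1, branch=LS → no match; kept with NULLs on the v side.
- p[2] pid=1, branch=BQ → no match; kept with NULLs on the v side.
- p[3] pid=1, branch=BQ → no match; kept with NULLs on the v side.
- p[4] pid=NULL, branch=BQ → no match; kept with NULLs on the v side.
- p[5] pid=9, branch=BQ → no match; kept with NULLs on the v side.
- p[6] pid=5, branch=BQ → no match; kept with NULLs on the v side.
After projecting and ordering:
v.doctor | v.bill | p.pid
NULL | NULL | 1
NULL | NULL | 1
NULL | NULL | 1
NULL | NULL | 1
NULL | NULL | 5
NULL | NULL | 9
NULL | NULL | NULL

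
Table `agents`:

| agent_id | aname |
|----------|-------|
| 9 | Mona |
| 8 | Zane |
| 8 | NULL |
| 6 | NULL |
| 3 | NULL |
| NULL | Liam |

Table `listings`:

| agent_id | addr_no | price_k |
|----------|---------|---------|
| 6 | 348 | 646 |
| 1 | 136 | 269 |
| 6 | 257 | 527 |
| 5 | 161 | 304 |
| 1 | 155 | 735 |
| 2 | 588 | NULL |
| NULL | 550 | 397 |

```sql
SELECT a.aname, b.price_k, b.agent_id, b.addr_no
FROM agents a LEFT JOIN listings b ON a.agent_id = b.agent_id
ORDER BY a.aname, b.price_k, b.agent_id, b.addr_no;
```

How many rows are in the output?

7

LEFT JOIN keeps every row from `agents`; unmatched rows get NULL for `listings`'s columns.
Matching on a.agent_id = b.agent_id. A NULL in a compared column never satisfies the condition.
- a (agent_id=9) has no partner → padded with NULL.
- a (agent_id=8) has no partner → padded with NULL.
- a (agent_id=8) has no partner → padded with NULL.
- a (agent_id=6) pairs with 2 row(s) of b.
- a (agent_id=3) has no partner → padded with NULL.
- a (agent_id=NULL) has no partner → padded with NULL.
Total: 2 matched + 5 padded = 7 rows.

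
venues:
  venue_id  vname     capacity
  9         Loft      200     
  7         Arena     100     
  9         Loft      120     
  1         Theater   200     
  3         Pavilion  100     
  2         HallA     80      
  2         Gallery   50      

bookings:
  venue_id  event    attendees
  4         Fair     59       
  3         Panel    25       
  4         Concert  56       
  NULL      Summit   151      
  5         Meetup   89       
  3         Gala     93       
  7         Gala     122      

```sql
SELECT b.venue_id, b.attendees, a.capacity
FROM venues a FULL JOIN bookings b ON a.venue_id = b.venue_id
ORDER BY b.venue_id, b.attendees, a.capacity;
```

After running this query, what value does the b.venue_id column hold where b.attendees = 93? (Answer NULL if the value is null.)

FULL OUTER JOIN keeps every row from both sides; unmatched rows get NULL for the other side's columns.
Matching on a.venue_id = b.venue_id. A NULL in a compared column never satisfies the condition.
Matched pairs: 3; unmatched a rows kept: 5; unmatched b rows kept: 4.

3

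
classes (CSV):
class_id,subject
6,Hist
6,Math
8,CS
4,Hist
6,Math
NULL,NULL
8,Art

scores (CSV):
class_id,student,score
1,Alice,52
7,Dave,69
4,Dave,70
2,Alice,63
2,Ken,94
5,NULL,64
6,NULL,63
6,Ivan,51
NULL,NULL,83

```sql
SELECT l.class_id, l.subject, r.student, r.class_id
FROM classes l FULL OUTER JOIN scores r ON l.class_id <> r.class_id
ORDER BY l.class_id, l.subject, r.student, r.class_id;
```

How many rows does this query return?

43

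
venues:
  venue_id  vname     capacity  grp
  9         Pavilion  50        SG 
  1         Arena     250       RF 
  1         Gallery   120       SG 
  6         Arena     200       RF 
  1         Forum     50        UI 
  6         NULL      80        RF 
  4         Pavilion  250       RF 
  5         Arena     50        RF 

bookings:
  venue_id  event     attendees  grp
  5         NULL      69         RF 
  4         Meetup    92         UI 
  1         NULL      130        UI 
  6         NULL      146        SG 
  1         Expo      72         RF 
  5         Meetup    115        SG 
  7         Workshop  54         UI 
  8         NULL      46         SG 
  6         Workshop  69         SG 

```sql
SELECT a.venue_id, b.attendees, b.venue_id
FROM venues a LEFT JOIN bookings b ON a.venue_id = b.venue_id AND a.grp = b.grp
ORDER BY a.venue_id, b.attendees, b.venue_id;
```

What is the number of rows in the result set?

8

LEFT JOIN keeps every row from `venues`; unmatched rows get NULL for `bookings`'s columns.
Matching on a.venue_id = b.venue_id AND a.grp = b.grp.
- a (venue_id=9, grp=SG) has no partner → padded with NULL.
- a (venue_id=1, grp=RF) pairs with 1 row(s) of b.
- a (venue_id=1, grp=SG) has no partner → padded with NULL.
- a (venue_id=6, grp=RF) has no partner → padded with NULL.
- a (venue_id=1, grp=UI) pairs with 1 row(s) of b.
- a (venue_id=6, grp=RF) has no partner → padded with NULL.
- a (venue_id=4, grp=RF) has no partner → padded with NULL.
- a (venue_id=5, grp=RF) pairs with 1 row(s) of b.
Total: 3 matched + 5 padded = 8 rows.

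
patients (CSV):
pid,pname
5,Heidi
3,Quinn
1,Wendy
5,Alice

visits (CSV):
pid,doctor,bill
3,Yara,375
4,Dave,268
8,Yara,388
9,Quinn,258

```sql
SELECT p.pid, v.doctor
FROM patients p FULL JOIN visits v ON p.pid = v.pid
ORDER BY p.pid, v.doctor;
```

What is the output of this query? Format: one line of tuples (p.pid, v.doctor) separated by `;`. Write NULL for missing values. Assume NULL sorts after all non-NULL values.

(1, NULL); (3, Yara); (5, NULL); (5, NULL); (NULL, Dave); (NULL, Quinn); (NULL, Yara)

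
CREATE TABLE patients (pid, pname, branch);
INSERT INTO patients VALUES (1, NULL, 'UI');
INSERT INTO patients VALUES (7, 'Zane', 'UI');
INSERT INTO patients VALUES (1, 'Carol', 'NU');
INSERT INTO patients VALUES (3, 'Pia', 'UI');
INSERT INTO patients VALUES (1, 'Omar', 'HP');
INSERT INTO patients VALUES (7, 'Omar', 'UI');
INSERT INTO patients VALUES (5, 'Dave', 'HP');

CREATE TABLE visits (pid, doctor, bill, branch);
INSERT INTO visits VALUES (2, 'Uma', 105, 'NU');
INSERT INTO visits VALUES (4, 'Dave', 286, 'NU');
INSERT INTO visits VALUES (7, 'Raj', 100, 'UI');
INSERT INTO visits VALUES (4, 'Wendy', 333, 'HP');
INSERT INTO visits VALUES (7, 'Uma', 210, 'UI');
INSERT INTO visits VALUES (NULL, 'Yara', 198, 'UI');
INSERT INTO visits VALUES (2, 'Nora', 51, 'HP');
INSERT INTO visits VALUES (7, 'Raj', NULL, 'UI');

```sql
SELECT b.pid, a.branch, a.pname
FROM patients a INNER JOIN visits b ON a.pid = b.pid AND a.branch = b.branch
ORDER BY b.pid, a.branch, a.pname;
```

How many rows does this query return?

INNER JOIN keeps only pairs where the ON condition holds.
Matching on a.pid = b.pid AND a.branch = b.branch. A NULL in a compared column never satisfies the condition.
Matched pairs: 6.
Total: 6 rows.

6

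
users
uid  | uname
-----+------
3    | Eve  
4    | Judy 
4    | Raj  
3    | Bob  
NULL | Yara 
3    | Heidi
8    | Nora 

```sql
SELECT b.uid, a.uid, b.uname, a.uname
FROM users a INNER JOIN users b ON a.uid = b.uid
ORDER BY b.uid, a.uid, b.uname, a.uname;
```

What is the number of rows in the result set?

14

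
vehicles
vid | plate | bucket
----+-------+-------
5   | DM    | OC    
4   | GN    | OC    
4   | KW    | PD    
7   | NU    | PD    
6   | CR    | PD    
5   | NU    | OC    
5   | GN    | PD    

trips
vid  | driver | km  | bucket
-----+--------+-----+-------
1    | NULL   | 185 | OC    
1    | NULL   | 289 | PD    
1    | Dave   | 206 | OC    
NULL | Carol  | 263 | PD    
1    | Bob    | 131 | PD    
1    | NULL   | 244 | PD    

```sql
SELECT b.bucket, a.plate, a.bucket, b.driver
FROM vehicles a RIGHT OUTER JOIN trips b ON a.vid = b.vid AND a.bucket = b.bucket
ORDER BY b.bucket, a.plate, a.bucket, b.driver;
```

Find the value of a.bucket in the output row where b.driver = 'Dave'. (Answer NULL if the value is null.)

NULL

RIGHT JOIN keeps every row from `trips`; unmatched rows get NULL for `vehicles`'s columns.
Matching on a.vid = b.vid AND a.bucket = b.bucket. A NULL in a compared column never satisfies the condition.
- a[0] vid=5, bucket=OC → no match.
- a[1] vid=4, bucket=OC → no match.
- a[2] vid=4, bucket=PD → no match.
- a[3] vid=7, bucket=PD → no match.
- a[4] vid=6, bucket=PD → no match.
- a[5] vid=5, bucket=OC → no match.
- a[6] vid=5, bucket=PD → no match.
- 6 b row(s) had no a match → kept, a columns NULL.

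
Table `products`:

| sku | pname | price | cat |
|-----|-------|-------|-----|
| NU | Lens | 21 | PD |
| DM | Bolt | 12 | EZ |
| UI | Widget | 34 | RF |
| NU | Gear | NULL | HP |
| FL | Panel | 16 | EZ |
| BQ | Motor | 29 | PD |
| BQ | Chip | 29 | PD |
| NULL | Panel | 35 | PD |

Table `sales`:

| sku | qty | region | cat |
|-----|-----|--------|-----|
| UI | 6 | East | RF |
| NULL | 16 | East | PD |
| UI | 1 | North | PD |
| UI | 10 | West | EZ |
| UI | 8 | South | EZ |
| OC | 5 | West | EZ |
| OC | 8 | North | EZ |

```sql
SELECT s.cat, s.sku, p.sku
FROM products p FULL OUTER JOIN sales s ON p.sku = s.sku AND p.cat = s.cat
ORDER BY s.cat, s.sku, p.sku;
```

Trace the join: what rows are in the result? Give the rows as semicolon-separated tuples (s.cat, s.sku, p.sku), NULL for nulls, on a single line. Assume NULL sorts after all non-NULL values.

(EZ, OC, NULL); (EZ, OC, NULL); (EZ, UI, NULL); (EZ, UI, NULL); (PD, UI, NULL); (PD, NULL, NULL); (RF, UI, UI); (NULL, NULL, BQ); (NULL, NULL, BQ); (NULL, NULL, DM); (NULL, NULL, FL); (NULL, NULL, NU); (NULL, NULL, NU); (NULL, NULL, NULL)

FULL OUTER JOIN keeps every row from both sides; unmatched rows get NULL for the other side's columns.
Matching on p.sku = s.sku AND p.cat = s.cat. A NULL in a compared column never satisfies the condition.
- p (sku=NU, cat=PD) has no partner → padded with NULL.
- p (sku=DM, cat=EZ) has no partner → padded with NULL.
- p (sku=UI, cat=RF) pairs with 1 row(s) of s.
- p (sku=NU, cat=HP) has no partner → padded with NULL.
- p (sku=FL, cat=EZ) has no partner → padded with NULL.
- p (sku=BQ, cat=PD) has no partner → padded with NULL.
- p (sku=BQ, cat=PD) has no partner → padded with NULL.
- p (sku=NULL, cat=PD) has no partner → padded with NULL.
- plus 6 unmatched s row(s), each kept with NULL p columns.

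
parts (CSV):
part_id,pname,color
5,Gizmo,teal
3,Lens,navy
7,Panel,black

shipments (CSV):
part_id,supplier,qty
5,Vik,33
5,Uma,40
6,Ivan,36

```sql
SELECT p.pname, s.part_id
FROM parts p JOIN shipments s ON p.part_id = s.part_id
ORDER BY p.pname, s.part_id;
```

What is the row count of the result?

2

INNER JOIN keeps only pairs where the ON condition holds.
Matching on p.part_id = s.part_id.
Matched pairs: 2.
Total: 2 rows.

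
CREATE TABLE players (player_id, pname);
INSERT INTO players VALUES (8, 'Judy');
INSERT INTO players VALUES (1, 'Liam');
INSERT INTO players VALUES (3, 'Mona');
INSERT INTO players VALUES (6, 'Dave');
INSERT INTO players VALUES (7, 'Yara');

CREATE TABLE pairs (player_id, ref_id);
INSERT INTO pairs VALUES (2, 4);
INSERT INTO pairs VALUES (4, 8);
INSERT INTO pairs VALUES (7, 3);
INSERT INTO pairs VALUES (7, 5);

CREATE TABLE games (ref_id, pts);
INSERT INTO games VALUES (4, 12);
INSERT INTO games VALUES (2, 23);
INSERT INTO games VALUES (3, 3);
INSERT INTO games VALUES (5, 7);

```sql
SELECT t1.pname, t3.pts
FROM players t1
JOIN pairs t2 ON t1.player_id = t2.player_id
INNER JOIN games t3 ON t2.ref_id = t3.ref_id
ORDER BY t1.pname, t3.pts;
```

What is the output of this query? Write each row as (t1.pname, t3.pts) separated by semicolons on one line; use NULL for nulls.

(Yara, 3); (Yara, 7)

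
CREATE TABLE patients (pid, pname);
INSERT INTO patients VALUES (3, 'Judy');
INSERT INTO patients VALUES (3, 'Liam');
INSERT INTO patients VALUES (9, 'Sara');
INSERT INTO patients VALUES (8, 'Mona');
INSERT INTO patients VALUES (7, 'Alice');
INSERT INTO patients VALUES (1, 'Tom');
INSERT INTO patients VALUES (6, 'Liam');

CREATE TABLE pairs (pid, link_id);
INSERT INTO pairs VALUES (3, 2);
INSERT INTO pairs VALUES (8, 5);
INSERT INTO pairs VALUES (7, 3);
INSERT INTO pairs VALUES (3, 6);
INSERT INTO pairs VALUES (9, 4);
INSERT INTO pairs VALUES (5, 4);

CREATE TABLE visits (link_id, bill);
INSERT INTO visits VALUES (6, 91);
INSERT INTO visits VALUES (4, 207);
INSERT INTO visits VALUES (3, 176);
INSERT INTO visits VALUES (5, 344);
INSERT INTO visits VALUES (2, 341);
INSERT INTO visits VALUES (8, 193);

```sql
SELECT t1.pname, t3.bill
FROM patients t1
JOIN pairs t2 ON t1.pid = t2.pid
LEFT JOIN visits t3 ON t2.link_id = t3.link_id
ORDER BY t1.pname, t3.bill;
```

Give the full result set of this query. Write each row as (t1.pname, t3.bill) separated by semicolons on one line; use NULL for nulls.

(Alice, 176); (Judy, 91); (Judy, 341); (Liam, 91); (Liam, 341); (Mona, 344); (Sara, 207)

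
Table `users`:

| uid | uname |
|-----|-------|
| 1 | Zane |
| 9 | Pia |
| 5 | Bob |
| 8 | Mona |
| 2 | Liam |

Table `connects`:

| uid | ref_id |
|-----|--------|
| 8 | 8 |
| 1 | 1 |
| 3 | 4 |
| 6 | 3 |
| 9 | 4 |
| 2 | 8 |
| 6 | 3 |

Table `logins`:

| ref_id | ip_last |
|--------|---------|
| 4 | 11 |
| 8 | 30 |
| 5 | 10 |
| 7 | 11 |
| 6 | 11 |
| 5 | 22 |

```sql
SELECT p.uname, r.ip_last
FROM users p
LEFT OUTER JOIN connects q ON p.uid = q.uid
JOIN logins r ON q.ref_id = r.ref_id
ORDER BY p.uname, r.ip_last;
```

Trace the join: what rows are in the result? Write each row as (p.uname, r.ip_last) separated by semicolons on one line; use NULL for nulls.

(Liam, 30); (Mona, 30); (Pia, 11)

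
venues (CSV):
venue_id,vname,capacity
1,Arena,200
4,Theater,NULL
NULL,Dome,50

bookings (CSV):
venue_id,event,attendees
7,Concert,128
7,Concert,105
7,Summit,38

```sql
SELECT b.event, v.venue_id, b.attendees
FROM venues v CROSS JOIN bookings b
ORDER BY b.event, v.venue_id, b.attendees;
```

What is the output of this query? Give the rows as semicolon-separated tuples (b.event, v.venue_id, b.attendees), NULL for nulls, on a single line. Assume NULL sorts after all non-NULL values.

CROSS JOIN pairs every row of `venues` with every row of `bookings`: 3 × 3 = 9 rows.
After projecting and ordering:
b.event | v.venue_id | b.attendees
Concert | 1 | 105
Concert | 1 | 128
Concert | 4 | 105
Concert | 4 | 128
Concert | NULL | 105
Concert | NULL | 128
Summit | 1 | 38
Summit | 4 | 38
Summit | NULL | 38

(Concert, 1, 105); (Concert, 1, 128); (Concert, 4, 105); (Concert, 4, 128); (Concert, NULL, 105); (Concert, NULL, 128); (Summit, 1, 38); (Summit, 4, 38); (Summit, NULL, 38)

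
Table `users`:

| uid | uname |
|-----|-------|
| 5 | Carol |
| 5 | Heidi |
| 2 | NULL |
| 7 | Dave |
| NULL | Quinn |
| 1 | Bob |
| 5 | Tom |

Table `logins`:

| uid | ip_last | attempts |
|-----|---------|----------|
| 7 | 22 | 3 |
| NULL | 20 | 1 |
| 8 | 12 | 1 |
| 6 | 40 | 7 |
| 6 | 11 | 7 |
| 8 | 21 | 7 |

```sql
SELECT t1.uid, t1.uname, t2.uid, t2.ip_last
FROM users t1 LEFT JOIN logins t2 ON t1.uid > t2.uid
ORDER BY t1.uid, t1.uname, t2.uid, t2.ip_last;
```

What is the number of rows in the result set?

8

LEFT JOIN keeps every row from `users`; unmatched rows get NULL for `logins`'s columns.
Matching on t1.uid > t2.uid. A NULL in a compared column never satisfies the condition.
Matched pairs: 2; unmatched t1 rows kept: 6.
Total: 2 matched + 6 padded = 8 rows.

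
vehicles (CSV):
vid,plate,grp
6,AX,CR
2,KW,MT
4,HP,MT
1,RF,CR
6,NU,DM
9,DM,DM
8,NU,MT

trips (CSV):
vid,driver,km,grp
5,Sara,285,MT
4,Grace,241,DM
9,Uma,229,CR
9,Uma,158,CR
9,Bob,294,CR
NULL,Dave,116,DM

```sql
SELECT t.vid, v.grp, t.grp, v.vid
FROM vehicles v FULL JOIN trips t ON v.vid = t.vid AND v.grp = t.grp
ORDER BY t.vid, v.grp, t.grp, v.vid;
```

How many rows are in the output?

13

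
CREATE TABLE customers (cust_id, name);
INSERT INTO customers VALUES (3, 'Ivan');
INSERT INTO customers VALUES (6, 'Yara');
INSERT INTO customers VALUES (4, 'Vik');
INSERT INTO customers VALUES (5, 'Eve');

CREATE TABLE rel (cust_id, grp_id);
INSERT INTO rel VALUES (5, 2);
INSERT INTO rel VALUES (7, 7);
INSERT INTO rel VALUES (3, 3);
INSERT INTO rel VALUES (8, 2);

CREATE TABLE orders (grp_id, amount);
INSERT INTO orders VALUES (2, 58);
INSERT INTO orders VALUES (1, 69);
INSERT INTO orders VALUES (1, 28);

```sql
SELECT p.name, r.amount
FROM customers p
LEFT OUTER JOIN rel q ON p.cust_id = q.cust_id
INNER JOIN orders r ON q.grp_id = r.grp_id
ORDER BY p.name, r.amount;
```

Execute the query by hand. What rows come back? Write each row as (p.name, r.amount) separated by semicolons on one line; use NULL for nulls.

(Eve, 58)

Evaluate left to right. First `customers p LEFT JOIN rel q` on cust_id: 4 row(s).
Then INNER JOIN `orders r` on grp_id: keep only rows whose q.grp_id appears in r.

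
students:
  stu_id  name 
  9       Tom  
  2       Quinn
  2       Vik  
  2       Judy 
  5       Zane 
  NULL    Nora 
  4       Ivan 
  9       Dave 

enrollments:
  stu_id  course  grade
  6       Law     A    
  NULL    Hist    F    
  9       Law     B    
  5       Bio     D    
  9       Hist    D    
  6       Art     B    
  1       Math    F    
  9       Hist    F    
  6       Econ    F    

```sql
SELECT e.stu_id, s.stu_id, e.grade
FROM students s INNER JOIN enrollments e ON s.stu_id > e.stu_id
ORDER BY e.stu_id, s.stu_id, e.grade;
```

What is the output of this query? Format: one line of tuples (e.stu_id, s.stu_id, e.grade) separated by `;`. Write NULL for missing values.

(1, 2, F); (1, 2, F); (1, 2, F); (1, 4, F); (1, 5, F); (1, 9, F); (1, 9, F); (5, 9, D); (5, 9, D); (6, 9, A); (6, 9, A); (6, 9, B); (6, 9, B); (6, 9, F); (6, 9, F)

INNER JOIN keeps only pairs where the ON condition holds.
Matching on s.stu_id > e.stu_id. A NULL in a compared column never satisfies the condition.
- s (stu_id=9) pairs with 5 row(s) of e.
- s (stu_id=2) pairs with 1 row(s) of e.
- s (stu_id=2) pairs with 1 row(s) of e.
- s (stu_id=2) pairs with 1 row(s) of e.
- s (stu_id=5) pairs with 1 row(s) of e.
- s (stu_id=NULL) has no partner → excluded.
- s (stu_id=4) pairs with 1 row(s) of e.
- s (stu_id=9) pairs with 5 row(s) of e.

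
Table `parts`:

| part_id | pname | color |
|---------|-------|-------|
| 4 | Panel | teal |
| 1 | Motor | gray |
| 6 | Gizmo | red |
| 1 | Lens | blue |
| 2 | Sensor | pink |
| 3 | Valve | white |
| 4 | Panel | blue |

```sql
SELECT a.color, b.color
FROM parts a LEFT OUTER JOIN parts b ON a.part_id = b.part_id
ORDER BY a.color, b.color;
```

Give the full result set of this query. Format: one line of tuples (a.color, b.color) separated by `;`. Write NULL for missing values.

LEFT JOIN keeps every row from `parts a`; unmatched rows get NULL for `parts b`'s columns.
Matching on a.part_id = b.part_id.
- part_id=4: 2 matching b row(s), so 2 row(s) emitted.
- part_id=1: 2 matching b row(s), so 2 row(s) emitted.
- part_id=6: 1 matching b row(s), so 1 row(s) emitted.
- part_id=1: 2 matching b row(s), so 2 row(s) emitted.
- part_id=2: 1 matching b row(s), so 1 row(s) emitted.
- part_id=3: 1 matching b row(s), so 1 row(s) emitted.
- part_id=4: 2 matching b row(s), so 2 row(s) emitted.

(blue, blue); (blue, blue); (blue, gray); (blue, teal); (gray, blue); (gray, gray); (pink, pink); (red, red); (teal, blue); (teal, teal); (white, white)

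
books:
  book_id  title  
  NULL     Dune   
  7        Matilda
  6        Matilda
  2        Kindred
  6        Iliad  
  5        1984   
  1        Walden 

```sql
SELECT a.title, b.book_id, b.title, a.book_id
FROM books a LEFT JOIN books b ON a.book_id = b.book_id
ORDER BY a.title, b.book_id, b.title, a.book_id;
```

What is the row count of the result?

LEFT JOIN keeps every row from `books a`; unmatched rows get NULL for `books b`'s columns.
Matching on a.book_id = b.book_id. A NULL in a compared column never satisfies the condition.
Matched pairs: 8; unmatched a rows kept: 1.
Total: 8 matched + 1 padded = 9 rows.

9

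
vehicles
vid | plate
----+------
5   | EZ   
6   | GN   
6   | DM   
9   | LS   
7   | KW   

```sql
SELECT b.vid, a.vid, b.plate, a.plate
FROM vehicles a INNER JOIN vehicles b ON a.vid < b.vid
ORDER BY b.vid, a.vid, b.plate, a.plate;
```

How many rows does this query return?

INNER JOIN keeps only pairs where the ON condition holds.
Matching on a.vid < b.vid.
- a row (vid=5): matches 4 b row(s) → 4 output row(s).
- a row (vid=6): matches 2 b row(s) → 2 output row(s).
- a row (vid=6): matches 2 b row(s) → 2 output row(s).
- a row (vid=9): no match → dropped.
- a row (vid=7): matches 1 b row(s) → 1 output row(s).
Total: 9 rows.

9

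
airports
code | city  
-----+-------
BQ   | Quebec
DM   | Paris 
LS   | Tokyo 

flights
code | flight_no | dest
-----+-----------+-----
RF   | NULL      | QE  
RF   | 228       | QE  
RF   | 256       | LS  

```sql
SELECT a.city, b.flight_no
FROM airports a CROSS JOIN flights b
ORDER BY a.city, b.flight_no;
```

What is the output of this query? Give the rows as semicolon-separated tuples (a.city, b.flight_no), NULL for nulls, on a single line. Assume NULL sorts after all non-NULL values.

(Paris, 228); (Paris, 256); (Paris, NULL); (Quebec, 228); (Quebec, 256); (Quebec, NULL); (Tokyo, 228); (Tokyo, 256); (Tokyo, NULL)

CROSS JOIN pairs every row of `airports` with every row of `flights`: 3 × 3 = 9 rows.
After projecting and ordering:
a.city | b.flight_no
Paris | 228
Paris | 256
Paris | NULL
Quebec | 228
Quebec | 256
Quebec | NULL
Tokyo | 228
Tokyo | 256
Tokyo | NULL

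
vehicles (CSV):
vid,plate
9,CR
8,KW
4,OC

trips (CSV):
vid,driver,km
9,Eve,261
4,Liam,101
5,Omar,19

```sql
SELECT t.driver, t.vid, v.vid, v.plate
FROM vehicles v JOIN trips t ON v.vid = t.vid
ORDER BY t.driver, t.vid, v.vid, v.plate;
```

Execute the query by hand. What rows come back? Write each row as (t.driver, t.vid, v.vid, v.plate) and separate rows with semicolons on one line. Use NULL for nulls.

INNER JOIN keeps only pairs where the ON condition holds.
Matching on v.vid = t.vid.
- v[0] vid=9 → 1 match(es) in t → 1 row(s).
- v[1] vid=8 → no match; dropped.
- v[2] vid=4 → 1 match(es) in t → 1 row(s).
After projecting and ordering:
t.driver | t.vid | v.vid | v.plate
Eve | 9 | 9 | CR
Liam | 4 | 4 | OC

(Eve, 9, 9, CR); (Liam, 4, 4, OC)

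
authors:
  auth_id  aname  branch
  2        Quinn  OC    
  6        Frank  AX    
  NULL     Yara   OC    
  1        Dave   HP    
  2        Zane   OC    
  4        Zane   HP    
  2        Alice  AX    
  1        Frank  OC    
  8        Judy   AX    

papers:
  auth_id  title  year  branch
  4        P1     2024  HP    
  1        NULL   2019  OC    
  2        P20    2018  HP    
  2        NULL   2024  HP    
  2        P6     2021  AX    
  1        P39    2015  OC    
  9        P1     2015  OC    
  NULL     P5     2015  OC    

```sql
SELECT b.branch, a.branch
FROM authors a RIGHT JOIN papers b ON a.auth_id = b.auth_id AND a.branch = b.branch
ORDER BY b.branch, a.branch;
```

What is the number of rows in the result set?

8

RIGHT JOIN keeps every row from `papers`; unmatched rows get NULL for `authors`'s columns.
Matching on a.auth_id = b.auth_id AND a.branch = b.branch. A NULL in a compared column never satisfies the condition.
Matched pairs: 4; unmatched b rows kept: 4.
Total: 4 matched + 4 padded = 8 rows.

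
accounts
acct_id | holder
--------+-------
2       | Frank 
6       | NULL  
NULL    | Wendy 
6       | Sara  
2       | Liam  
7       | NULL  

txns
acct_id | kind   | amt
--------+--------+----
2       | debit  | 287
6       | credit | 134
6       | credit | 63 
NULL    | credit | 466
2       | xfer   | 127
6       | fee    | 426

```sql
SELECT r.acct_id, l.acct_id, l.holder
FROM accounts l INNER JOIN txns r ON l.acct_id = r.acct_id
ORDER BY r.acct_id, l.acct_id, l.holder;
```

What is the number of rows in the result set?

10

INNER JOIN keeps only pairs where the ON condition holds.
Matching on l.acct_id = r.acct_id. A NULL in a compared column never satisfies the condition.
Matched pairs: 10.
Total: 10 rows.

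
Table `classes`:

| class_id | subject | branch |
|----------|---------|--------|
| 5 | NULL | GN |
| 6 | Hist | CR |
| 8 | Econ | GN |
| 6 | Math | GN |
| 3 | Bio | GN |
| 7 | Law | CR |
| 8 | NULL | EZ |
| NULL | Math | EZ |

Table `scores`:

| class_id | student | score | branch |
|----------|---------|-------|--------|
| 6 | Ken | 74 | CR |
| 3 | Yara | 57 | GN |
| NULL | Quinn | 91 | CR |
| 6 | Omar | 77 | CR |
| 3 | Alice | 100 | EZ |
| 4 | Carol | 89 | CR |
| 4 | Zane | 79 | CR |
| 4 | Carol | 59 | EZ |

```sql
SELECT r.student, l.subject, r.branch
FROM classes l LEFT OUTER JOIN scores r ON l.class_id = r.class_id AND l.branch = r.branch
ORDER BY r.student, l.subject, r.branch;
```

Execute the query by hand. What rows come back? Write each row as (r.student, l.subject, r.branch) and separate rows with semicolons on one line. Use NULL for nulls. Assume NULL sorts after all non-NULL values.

(Ken, Hist, CR); (Omar, Hist, CR); (Yara, Bio, GN); (NULL, Econ, NULL); (NULL, Law, NULL); (NULL, Math, NULL); (NULL, Math, NULL); (NULL, NULL, NULL); (NULL, NULL, NULL)

LEFT JOIN keeps every row from `classes`; unmatched rows get NULL for `scores`'s columns.
Matching on l.class_id = r.class_id AND l.branch = r.branch. A NULL in a compared column never satisfies the condition.
Matched pairs: 3; unmatched l rows kept: 6.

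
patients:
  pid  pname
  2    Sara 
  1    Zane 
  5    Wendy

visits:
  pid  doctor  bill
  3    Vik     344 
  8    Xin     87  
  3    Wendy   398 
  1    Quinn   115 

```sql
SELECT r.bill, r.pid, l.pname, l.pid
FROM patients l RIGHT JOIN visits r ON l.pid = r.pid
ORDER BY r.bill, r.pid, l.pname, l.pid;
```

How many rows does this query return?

4

RIGHT JOIN keeps every row from `visits`; unmatched rows get NULL for `patients`'s columns.
Matching on l.pid = r.pid.
- l[0] pid=2 → no match.
- l[1] pid=1 → 1 match(es) in r → 1 row(s).
- l[2] pid=5 → no match.
- 3 r row(s) had no l match → kept, l columns NULL.
Total: 1 matched + 3 padded = 4 rows.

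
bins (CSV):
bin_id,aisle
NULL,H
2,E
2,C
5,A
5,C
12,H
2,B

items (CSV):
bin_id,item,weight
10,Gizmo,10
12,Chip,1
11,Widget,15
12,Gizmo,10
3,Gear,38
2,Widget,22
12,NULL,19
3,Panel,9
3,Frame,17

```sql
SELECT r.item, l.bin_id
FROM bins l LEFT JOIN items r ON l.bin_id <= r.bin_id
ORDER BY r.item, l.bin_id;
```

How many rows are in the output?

41

LEFT JOIN keeps every row from `bins`; unmatched rows get NULL for `items`'s columns.
Matching on l.bin_id <= r.bin_id. A NULL in a compared column never satisfies the condition.
- bin_id=NULL: no r row matches, row kept with r columns NULL.
- bin_id=2: 9 matching r row(s), so 9 row(s) emitted.
- bin_id=2: 9 matching r row(s), so 9 row(s) emitted.
- bin_id=5: 5 matching r row(s), so 5 row(s) emitted.
- bin_id=5: 5 matching r row(s), so 5 row(s) emitted.
- bin_id=12: 3 matching r row(s), so 3 row(s) emitted.
- bin_id=2: 9 matching r row(s), so 9 row(s) emitted.
Total: 40 matched + 1 padded = 41 rows.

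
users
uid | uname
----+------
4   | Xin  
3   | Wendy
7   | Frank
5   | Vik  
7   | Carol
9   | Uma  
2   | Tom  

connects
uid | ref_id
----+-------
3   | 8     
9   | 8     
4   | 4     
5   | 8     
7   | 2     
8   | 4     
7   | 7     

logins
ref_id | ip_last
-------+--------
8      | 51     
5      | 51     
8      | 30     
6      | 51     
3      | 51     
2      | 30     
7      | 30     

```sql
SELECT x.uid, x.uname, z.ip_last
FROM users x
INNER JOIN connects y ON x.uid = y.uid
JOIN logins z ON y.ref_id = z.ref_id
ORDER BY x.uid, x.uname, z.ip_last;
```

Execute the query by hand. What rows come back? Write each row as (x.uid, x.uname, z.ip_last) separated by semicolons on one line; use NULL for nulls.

(3, Wendy, 30); (3, Wendy, 51); (5, Vik, 30); (5, Vik, 51); (7, Carol, 30); (7, Carol, 30); (7, Frank, 30); (7, Frank, 30); (9, Uma, 30); (9, Uma, 51)

Evaluate left to right. First `users x INNER JOIN connects y` on uid: 8 row(s).
Then INNER JOIN `logins z` on ref_id: keep only rows whose y.ref_id appears in z.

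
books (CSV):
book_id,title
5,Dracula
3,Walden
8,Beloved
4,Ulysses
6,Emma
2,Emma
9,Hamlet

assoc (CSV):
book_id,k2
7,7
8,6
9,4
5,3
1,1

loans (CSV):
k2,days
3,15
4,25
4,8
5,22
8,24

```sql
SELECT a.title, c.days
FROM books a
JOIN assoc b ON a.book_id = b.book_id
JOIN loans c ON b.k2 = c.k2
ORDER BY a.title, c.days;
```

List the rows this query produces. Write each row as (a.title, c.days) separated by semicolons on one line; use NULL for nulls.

Step 1 — a INNER JOIN b on book_id → 3 row(s).
Then INNER JOIN `loans c` on k2: keep only rows whose b.k2 appears in c.

(Dracula, 15); (Hamlet, 8); (Hamlet, 25)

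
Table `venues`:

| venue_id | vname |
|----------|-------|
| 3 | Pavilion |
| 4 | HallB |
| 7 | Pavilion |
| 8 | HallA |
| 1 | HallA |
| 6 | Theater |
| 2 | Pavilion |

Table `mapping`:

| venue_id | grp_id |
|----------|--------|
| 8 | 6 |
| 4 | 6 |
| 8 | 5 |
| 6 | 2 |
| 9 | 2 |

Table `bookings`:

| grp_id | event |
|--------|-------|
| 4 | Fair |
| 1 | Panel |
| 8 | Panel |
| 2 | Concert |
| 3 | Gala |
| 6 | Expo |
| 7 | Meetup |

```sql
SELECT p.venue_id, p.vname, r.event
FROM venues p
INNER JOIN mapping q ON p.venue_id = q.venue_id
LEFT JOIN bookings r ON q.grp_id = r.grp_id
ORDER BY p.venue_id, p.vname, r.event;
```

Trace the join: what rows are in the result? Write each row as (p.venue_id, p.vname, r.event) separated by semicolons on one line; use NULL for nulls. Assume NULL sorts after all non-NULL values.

Step 1 — p INNER JOIN q on venue_id → 4 row(s).
Then LEFT JOIN `bookings r` on grp_id: each of those 4 rows is kept; rows whose q.grp_id has no match in r get NULL for r's columns.

(4, HallB, Expo); (6, Theater, Concert); (8, HallA, Expo); (8, HallA, NULL)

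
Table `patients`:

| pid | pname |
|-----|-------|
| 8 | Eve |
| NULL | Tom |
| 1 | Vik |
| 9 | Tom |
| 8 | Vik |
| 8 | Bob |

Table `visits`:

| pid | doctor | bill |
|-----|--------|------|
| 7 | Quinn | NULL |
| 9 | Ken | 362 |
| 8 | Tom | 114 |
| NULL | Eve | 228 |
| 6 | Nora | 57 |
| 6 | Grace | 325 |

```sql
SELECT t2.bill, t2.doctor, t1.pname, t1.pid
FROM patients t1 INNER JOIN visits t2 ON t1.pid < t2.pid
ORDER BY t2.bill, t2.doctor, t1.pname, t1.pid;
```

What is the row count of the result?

8

INNER JOIN keeps only pairs where the ON condition holds.
Matching on t1.pid < t2.pid. A NULL in a compared column never satisfies the condition.
- t1[0] pid=8 → 1 match(es) in t2 → 1 row(s).
- t1[1] pid=NULL → no match; dropped.
- t1[2] pid=1 → 5 match(es) in t2 → 5 row(s).
- t1[3] pid=9 → no match; dropped.
- t1[4] pid=8 → 1 match(es) in t2 → 1 row(s).
- t1[5] pid=8 → 1 match(es) in t2 → 1 row(s).
Total: 8 rows.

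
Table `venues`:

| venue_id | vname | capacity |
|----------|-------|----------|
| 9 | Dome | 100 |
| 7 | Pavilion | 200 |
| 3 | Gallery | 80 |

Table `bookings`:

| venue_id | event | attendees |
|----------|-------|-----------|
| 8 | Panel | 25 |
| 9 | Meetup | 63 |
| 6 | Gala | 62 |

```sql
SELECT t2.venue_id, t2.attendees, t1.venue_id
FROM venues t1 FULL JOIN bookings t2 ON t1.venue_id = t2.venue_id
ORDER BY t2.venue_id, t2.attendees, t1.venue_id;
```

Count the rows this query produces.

5

FULL OUTER JOIN keeps every row from both sides; unmatched rows get NULL for the other side's columns.
Matching on t1.venue_id = t2.venue_id.
- t1[0] venue_id=9 → 1 match(es) in t2 → 1 row(s).
- t1[1] venue_id=7 → no match; kept with NULLs on the t2 side.
- t1[2] venue_id=3 → no match; kept with NULLs on the t2 side.
- 2 t2 row(s) had no t1 match → kept, t1 columns NULL.
Total: 1 matched + 4 padded = 5 rows.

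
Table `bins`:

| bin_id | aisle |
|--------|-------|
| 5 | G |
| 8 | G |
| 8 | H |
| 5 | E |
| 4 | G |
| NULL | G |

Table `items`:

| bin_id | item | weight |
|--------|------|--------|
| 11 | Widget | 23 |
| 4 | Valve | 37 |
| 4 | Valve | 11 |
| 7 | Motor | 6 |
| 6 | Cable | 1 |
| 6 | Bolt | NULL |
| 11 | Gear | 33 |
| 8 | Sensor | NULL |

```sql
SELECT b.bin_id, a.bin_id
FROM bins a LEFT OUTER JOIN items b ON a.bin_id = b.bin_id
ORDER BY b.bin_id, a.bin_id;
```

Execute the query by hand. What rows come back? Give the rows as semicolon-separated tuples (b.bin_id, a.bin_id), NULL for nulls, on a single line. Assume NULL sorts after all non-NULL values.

LEFT JOIN keeps every row from `bins`; unmatched rows get NULL for `items`'s columns.
Matching on a.bin_id = b.bin_id. A NULL in a compared column never satisfies the condition.
- bin_id=5: no b row matches, row kept with b columns NULL.
- bin_id=8: 1 matching b row(s), so 1 row(s) emitted.
- bin_id=8: 1 matching b row(s), so 1 row(s) emitted.
- bin_id=5: no b row matches, row kept with b columns NULL.
- bin_id=4: 2 matching b row(s), so 2 row(s) emitted.
- bin_id=NULL: no b row matches, row kept with b columns NULL.
After projecting and ordering:
b.bin_id | a.bin_id
4 | 4
4 | 4
8 | 8
8 | 8
NULL | 5
NULL | 5
NULL | NULL

(4, 4); (4, 4); (8, 8); (8, 8); (NULL, 5); (NULL, 5); (NULL, NULL)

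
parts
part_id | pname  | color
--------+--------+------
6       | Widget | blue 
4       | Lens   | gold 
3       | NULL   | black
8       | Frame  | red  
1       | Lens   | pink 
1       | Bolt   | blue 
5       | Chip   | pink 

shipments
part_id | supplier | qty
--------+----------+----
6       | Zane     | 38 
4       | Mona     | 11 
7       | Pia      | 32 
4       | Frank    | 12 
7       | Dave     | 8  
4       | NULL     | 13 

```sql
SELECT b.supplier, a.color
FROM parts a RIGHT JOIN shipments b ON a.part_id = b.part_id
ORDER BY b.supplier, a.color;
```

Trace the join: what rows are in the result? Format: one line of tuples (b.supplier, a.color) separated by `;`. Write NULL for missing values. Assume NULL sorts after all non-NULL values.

RIGHT JOIN keeps every row from `shipments`; unmatched rows get NULL for `parts`'s columns.
Matching on a.part_id = b.part_id.
Matched pairs: 4; unmatched b rows kept: 2.

(Dave, NULL); (Frank, gold); (Mona, gold); (Pia, NULL); (Zane, blue); (NULL, gold)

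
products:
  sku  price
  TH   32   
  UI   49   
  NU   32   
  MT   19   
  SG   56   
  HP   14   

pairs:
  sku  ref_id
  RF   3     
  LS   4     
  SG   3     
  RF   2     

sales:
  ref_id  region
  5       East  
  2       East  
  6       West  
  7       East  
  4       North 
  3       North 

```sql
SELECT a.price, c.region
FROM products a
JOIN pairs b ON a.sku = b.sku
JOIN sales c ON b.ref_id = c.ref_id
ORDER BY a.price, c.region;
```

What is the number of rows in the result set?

1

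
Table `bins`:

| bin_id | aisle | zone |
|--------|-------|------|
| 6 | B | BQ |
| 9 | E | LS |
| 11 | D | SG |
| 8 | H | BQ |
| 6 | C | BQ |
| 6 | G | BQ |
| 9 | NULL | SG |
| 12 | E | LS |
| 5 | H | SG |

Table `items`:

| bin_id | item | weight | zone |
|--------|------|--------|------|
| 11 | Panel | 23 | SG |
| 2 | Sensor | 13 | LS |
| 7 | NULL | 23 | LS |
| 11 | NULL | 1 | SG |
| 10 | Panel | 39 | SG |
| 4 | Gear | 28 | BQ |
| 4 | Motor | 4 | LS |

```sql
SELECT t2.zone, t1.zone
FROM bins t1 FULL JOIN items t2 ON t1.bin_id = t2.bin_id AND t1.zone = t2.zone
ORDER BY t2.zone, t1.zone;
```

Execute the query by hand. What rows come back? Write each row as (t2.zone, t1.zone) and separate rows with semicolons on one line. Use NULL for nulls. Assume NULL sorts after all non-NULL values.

(BQ, NULL); (LS, NULL); (LS, NULL); (LS, NULL); (SG, SG); (SG, SG); (SG, NULL); (NULL, BQ); (NULL, BQ); (NULL, BQ); (NULL, BQ); (NULL, LS); (NULL, LS); (NULL, SG); (NULL, SG)

FULL OUTER JOIN keeps every row from both sides; unmatched rows get NULL for the other side's columns.
Matching on t1.bin_id = t2.bin_id AND t1.zone = t2.zone.
- bin_id=6, zone=BQ: no t2 row matches, row kept with t2 columns NULL.
- bin_id=9, zone=LS: no t2 row matches, row kept with t2 columns NULL.
- bin_id=11, zone=SG: 2 matching t2 row(s), so 2 row(s) emitted.
- bin_id=8, zone=BQ: no t2 row matches, row kept with t2 columns NULL.
- bin_id=6, zone=BQ: no t2 row matches, row kept with t2 columns NULL.
- bin_id=6, zone=BQ: no t2 row matches, row kept with t2 columns NULL.
- bin_id=9, zone=SG: no t2 row matches, row kept with t2 columns NULL.
- bin_id=12, zone=LS: no t2 row matches, row kept with t2 columns NULL.
- bin_id=5, zone=SG: no t2 row matches, row kept with t2 columns NULL.
- 5 row(s) from t2 found no t1 partner → padded with NULL.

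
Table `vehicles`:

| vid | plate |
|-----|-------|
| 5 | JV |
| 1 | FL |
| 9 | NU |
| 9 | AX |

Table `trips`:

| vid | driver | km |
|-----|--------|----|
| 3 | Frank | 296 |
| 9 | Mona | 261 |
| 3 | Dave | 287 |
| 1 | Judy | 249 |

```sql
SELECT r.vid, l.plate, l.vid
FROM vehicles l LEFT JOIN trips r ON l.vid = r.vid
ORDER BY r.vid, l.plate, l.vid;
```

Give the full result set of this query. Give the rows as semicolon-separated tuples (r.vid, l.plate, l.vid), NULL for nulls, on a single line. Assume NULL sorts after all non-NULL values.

(1, FL, 1); (9, AX, 9); (9, NU, 9); (NULL, JV, 5)

LEFT JOIN keeps every row from `vehicles`; unmatched rows get NULL for `trips`'s columns.
Matching on l.vid = r.vid.
- l (vid=5) has no partner → padded with NULL.
- l (vid=1) pairs with 1 row(s) of r.
- l (vid=9) pairs with 1 row(s) of r.
- l (vid=9) pairs with 1 row(s) of r.
After projecting and ordering:
r.vid | l.plate | l.vid
1 | FL | 1
9 | AX | 9
9 | NU | 9
NULL | JV | 5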